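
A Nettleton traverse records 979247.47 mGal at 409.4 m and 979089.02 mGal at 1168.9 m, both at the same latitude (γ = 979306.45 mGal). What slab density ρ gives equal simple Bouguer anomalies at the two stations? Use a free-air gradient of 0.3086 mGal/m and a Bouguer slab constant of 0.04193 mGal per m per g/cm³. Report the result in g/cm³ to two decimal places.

Δg_obs = 979089.02 − 979247.47 = -158.45 mGal over Δh = 1168.9 − 409.4 = 759.5 m
Equal Bouguer anomalies ⇒ Δg_obs + (0.3086 − 0.04193ρ)·Δh = 0
0.3086 − 0.04193ρ = −Δg_obs/Δh = 0.20862
ρ = (0.3086 − 0.20862) / 0.04193 = 2.38 g/cm³

2.38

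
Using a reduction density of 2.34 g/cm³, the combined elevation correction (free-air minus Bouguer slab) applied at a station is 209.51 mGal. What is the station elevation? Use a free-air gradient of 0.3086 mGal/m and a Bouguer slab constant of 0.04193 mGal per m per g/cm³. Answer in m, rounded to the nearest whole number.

Combined gradient = 0.3086 − 0.04193 × 2.34 = 0.2104838 mGal/m
h = 209.51 / 0.2104838 = 995.37 m

995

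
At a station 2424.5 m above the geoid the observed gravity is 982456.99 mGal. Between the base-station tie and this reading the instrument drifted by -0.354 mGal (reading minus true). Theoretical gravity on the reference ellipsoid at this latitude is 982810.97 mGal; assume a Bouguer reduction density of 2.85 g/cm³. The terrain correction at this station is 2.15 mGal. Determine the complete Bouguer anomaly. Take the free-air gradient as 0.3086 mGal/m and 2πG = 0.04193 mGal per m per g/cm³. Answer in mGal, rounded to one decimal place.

107.0

Drift-corrected reading = 982456.99 − (-0.354) = 982457.344 mGal
Free-air correction = 0.3086 × 2424.5 = 748.20 mGal
Free-air anomaly = 982457.344 − 982810.97 + (748.20) = 394.574 mGal
Bouguer slab correction = 0.04193 × 2.85 × 2424.5 = 289.73 mGal
Simple Bouguer anomaly = 394.574 − (289.73) = 104.844 mGal
Complete Bouguer anomaly = 104.844 + 2.15 = 106.994 mGal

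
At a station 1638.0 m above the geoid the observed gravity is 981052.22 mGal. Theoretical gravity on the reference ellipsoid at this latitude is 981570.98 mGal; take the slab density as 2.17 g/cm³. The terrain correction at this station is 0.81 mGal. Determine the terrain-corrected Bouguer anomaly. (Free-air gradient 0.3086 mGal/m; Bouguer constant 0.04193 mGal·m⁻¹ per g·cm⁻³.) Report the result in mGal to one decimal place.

-161.5

Free-air correction = 0.3086 × 1638.0 = 505.49 mGal
Free-air anomaly = 981052.22 − 981570.98 + (505.49) = -13.27 mGal
Bouguer slab correction = 0.04193 × 2.17 × 1638.0 = 149.04 mGal
Simple Bouguer anomaly = -13.27 − (149.04) = -162.31 mGal
Complete Bouguer anomaly = -162.31 + 0.81 = -161.50 mGal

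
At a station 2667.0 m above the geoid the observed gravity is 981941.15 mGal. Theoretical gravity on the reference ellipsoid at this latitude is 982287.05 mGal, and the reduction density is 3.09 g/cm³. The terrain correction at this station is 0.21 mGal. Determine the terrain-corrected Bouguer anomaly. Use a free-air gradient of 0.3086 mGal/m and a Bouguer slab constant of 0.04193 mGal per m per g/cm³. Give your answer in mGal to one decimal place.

131.8

Free-air correction = 0.3086 × 2667.0 = 823.04 mGal
Free-air anomaly = 981941.15 − 982287.05 + (823.04) = 477.14 mGal
Bouguer slab correction = 0.04193 × 3.09 × 2667.0 = 345.55 mGal
Simple Bouguer anomaly = 477.14 − (345.55) = 131.59 mGal
Complete Bouguer anomaly = 131.59 + 0.21 = 131.80 mGal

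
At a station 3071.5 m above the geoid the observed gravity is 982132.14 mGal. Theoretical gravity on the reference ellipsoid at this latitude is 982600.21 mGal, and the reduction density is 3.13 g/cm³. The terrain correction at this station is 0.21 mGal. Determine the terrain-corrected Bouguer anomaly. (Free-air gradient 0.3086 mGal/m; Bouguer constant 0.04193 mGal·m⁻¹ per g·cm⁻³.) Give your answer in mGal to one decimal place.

76.9

Free-air correction = 0.3086 × 3071.5 = 947.86 mGal
Free-air anomaly = 982132.14 − 982600.21 + (947.86) = 479.79 mGal
Bouguer slab correction = 0.04193 × 3.13 × 3071.5 = 403.11 mGal
Simple Bouguer anomaly = 479.79 − (403.11) = 76.68 mGal
Complete Bouguer anomaly = 76.68 + 0.21 = 76.89 mGal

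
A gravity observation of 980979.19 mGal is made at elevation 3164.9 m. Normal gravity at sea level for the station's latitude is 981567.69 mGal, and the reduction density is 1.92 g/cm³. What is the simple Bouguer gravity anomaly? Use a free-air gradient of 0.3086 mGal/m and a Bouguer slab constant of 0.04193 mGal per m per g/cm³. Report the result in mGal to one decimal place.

Free-air correction = 0.3086 × 3164.9 = 976.69 mGal
Free-air anomaly = 980979.19 − 981567.69 + (976.69) = 388.19 mGal
Bouguer slab correction = 0.04193 × 1.92 × 3164.9 = 254.79 mGal
Simple Bouguer anomaly = 388.19 − (254.79) = 133.40 mGal

133.4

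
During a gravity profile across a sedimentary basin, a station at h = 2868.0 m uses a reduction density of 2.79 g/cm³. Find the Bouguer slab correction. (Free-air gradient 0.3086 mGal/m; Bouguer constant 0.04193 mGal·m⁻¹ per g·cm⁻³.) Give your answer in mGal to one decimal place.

Bouguer slab correction = 0.04193 × 2.79 × 2868.0 = 335.5 mGal

335.5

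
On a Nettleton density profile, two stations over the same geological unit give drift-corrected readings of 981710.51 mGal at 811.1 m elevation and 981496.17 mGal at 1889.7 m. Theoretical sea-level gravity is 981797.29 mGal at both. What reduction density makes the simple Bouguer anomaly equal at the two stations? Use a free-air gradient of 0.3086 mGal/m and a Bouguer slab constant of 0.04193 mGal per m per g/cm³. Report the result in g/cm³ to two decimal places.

2.62

Δg_obs = 981496.17 − 981710.51 = -214.34 mGal over Δh = 1889.7 − 811.1 = 1078.6 m
Equal Bouguer anomalies ⇒ Δg_obs + (0.3086 − 0.04193ρ)·Δh = 0
0.3086 − 0.04193ρ = −Δg_obs/Δh = 0.19872
ρ = (0.3086 − 0.19872) / 0.04193 = 2.62 g/cm³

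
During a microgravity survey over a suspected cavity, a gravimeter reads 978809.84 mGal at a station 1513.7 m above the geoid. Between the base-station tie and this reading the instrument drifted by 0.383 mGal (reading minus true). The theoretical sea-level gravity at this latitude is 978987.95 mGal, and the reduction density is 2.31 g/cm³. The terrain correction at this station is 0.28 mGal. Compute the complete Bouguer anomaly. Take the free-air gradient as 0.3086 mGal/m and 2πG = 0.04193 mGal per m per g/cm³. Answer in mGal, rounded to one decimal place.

142.3

Drift-corrected reading = 978809.84 − (0.383) = 978809.457 mGal
Free-air correction = 0.3086 × 1513.7 = 467.13 mGal
Free-air anomaly = 978809.457 − 978987.95 + (467.13) = 288.637 mGal
Bouguer slab correction = 0.04193 × 2.31 × 1513.7 = 146.61 mGal
Simple Bouguer anomaly = 288.637 − (146.61) = 142.027 mGal
Complete Bouguer anomaly = 142.027 + 0.28 = 142.307 mGal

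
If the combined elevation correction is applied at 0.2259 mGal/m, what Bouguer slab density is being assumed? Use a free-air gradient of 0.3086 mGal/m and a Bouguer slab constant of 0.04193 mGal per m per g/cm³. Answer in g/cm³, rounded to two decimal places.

0.2259 = 0.3086 − 0.04193 × ρ
ρ = (0.3086 − 0.2259) / 0.04193 = 1.97 g/cm³

1.97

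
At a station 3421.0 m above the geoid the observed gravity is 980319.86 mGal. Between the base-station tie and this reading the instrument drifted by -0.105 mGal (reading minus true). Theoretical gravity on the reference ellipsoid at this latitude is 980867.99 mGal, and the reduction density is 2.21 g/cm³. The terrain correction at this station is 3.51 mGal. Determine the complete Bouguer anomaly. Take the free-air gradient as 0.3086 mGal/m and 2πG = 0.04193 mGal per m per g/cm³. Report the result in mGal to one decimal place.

194.2

Drift-corrected reading = 980319.86 − (-0.105) = 980319.965 mGal
Free-air correction = 0.3086 × 3421.0 = 1055.72 mGal
Free-air anomaly = 980319.965 − 980867.99 + (1055.72) = 507.695 mGal
Bouguer slab correction = 0.04193 × 2.21 × 3421.0 = 317.01 mGal
Simple Bouguer anomaly = 507.695 − (317.01) = 190.685 mGal
Complete Bouguer anomaly = 190.685 + 3.51 = 194.195 mGal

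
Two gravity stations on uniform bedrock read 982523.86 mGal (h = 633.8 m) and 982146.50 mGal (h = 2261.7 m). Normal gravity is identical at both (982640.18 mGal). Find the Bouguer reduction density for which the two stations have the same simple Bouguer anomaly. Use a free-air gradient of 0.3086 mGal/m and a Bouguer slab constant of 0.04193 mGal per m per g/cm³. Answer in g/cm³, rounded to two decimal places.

1.83

Δg_obs = 982146.50 − 982523.86 = -377.36 mGal over Δh = 2261.7 − 633.8 = 1627.9 m
Equal Bouguer anomalies ⇒ Δg_obs + (0.3086 − 0.04193ρ)·Δh = 0
0.3086 − 0.04193ρ = −Δg_obs/Δh = 0.23181
ρ = (0.3086 − 0.23181) / 0.04193 = 1.83 g/cm³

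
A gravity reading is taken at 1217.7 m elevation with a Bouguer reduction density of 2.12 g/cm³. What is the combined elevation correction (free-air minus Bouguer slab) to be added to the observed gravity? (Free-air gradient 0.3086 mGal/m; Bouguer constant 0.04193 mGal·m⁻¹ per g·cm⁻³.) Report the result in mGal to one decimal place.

267.5

Combined gradient = 0.3086 − 0.04193 × 2.12 = 0.2197084 mGal/m
Combined elevation correction = 0.2197084 × 1217.7 = 267.5 mGal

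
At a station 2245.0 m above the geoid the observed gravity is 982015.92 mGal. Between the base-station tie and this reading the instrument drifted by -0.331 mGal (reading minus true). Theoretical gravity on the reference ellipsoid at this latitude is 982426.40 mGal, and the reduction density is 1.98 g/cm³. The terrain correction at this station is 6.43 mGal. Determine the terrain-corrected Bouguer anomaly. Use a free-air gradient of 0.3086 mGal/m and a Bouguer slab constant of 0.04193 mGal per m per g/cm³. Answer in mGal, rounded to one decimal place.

Drift-corrected reading = 982015.92 − (-0.331) = 982016.251 mGal
Free-air correction = 0.3086 × 2245.0 = 692.81 mGal
Free-air anomaly = 982016.251 − 982426.40 + (692.81) = 282.661 mGal
Bouguer slab correction = 0.04193 × 1.98 × 2245.0 = 186.38 mGal
Simple Bouguer anomaly = 282.661 − (186.38) = 96.281 mGal
Complete Bouguer anomaly = 96.281 + 6.43 = 102.711 mGal

102.7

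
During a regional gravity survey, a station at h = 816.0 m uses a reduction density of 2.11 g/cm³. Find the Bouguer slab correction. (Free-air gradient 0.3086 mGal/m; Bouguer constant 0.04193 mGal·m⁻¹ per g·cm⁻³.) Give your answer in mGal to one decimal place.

72.2

Bouguer slab correction = 0.04193 × 2.11 × 816.0 = 72.2 mGal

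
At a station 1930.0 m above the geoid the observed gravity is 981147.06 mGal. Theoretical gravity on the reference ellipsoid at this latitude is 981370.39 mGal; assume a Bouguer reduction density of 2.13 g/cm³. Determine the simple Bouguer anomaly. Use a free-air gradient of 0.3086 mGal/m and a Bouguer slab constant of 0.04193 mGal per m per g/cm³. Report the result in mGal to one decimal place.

Free-air correction = 0.3086 × 1930.0 = 595.60 mGal
Free-air anomaly = 981147.06 − 981370.39 + (595.60) = 372.27 mGal
Bouguer slab correction = 0.04193 × 2.13 × 1930.0 = 172.37 mGal
Simple Bouguer anomaly = 372.27 − (172.37) = 199.90 mGal

199.9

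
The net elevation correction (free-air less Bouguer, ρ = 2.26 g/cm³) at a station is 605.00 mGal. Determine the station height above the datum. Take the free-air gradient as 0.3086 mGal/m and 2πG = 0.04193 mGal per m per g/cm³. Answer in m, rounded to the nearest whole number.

2829

Combined gradient = 0.3086 − 0.04193 × 2.26 = 0.2138382 mGal/m
h = 605.00 / 0.2138382 = 2829.24 m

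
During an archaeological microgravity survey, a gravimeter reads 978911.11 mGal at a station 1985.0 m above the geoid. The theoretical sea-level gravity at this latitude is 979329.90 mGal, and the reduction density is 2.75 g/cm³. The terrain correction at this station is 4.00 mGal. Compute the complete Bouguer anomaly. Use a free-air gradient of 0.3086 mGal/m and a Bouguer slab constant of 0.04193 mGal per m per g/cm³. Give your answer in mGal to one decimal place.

-31.1

Free-air correction = 0.3086 × 1985.0 = 612.57 mGal
Free-air anomaly = 978911.11 − 979329.90 + (612.57) = 193.78 mGal
Bouguer slab correction = 0.04193 × 2.75 × 1985.0 = 228.89 mGal
Simple Bouguer anomaly = 193.78 − (228.89) = -35.11 mGal
Complete Bouguer anomaly = -35.11 + 4.00 = -31.11 mGal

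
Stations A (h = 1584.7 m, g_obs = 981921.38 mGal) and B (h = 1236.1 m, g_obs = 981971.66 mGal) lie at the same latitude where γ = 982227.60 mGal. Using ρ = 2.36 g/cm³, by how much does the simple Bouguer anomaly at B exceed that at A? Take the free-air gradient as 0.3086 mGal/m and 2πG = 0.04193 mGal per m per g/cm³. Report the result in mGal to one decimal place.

-22.8

Δg_SB(A) = 981921.38 − 982227.60 + 0.3086×1584.7 − 0.04193×2.36×1584.7 = 26.00 mGal
Δg_SB(B) = 981971.66 − 982227.60 + 0.3086×1236.1 − 0.04193×2.36×1236.1 = 3.20 mGal
Difference = 3.20 − (26.00) = -22.80 mGal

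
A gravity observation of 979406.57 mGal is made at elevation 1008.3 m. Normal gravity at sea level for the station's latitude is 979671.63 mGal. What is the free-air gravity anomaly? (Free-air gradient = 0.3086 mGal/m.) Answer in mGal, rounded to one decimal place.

Free-air correction = 0.3086 × 1008.3 = 311.16 mGal
Free-air anomaly = 979406.57 − 979671.63 + (311.16) = 46.10 mGal

46.1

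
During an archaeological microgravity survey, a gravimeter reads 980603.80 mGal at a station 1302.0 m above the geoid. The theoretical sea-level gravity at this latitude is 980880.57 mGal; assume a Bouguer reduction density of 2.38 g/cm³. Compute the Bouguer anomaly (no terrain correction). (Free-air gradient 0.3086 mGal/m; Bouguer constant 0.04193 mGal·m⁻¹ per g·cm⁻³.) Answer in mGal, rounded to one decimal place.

-4.9

Free-air correction = 0.3086 × 1302.0 = 401.80 mGal
Free-air anomaly = 980603.80 − 980880.57 + (401.80) = 125.03 mGal
Bouguer slab correction = 0.04193 × 2.38 × 1302.0 = 129.93 mGal
Simple Bouguer anomaly = 125.03 − (129.93) = -4.90 mGal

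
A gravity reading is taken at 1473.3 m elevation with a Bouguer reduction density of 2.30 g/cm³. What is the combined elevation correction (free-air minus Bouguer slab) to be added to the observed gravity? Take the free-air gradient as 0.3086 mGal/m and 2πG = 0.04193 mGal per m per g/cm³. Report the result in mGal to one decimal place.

312.6

Combined gradient = 0.3086 − 0.04193 × 2.30 = 0.2121610 mGal/m
Combined elevation correction = 0.2121610 × 1473.3 = 312.6 mGal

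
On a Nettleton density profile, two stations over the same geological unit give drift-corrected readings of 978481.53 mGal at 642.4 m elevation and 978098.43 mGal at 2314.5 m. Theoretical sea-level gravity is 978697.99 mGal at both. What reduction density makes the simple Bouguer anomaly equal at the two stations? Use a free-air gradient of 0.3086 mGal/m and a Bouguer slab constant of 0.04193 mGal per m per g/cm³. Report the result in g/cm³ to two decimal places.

Δg_obs = 978098.43 − 978481.53 = -383.10 mGal over Δh = 2314.5 − 642.4 = 1672.1 m
Equal Bouguer anomalies ⇒ Δg_obs + (0.3086 − 0.04193ρ)·Δh = 0
0.3086 − 0.04193ρ = −Δg_obs/Δh = 0.22911
ρ = (0.3086 − 0.22911) / 0.04193 = 1.90 g/cm³

1.90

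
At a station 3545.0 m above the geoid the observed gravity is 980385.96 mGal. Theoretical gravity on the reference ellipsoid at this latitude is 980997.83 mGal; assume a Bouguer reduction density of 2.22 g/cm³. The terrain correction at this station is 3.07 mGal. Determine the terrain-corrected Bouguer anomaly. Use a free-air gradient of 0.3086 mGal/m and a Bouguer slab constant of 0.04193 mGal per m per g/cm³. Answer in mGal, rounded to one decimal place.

Free-air correction = 0.3086 × 3545.0 = 1093.99 mGal
Free-air anomaly = 980385.96 − 980997.83 + (1093.99) = 482.12 mGal
Bouguer slab correction = 0.04193 × 2.22 × 3545.0 = 329.98 mGal
Simple Bouguer anomaly = 482.12 − (329.98) = 152.14 mGal
Complete Bouguer anomaly = 152.14 + 3.07 = 155.21 mGal

155.2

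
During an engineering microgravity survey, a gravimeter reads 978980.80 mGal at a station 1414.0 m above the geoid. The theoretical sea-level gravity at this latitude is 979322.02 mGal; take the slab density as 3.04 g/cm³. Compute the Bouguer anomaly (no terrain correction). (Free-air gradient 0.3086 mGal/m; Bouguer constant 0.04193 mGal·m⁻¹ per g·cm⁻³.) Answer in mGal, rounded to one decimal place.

Free-air correction = 0.3086 × 1414.0 = 436.36 mGal
Free-air anomaly = 978980.80 − 979322.02 + (436.36) = 95.14 mGal
Bouguer slab correction = 0.04193 × 3.04 × 1414.0 = 180.24 mGal
Simple Bouguer anomaly = 95.14 − (180.24) = -85.10 mGal

-85.1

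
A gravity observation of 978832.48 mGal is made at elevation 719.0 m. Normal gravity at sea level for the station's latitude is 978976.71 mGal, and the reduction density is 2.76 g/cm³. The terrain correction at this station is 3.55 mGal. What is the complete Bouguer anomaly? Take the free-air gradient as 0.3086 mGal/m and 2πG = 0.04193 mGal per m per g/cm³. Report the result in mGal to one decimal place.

Free-air correction = 0.3086 × 719.0 = 221.88 mGal
Free-air anomaly = 978832.48 − 978976.71 + (221.88) = 77.65 mGal
Bouguer slab correction = 0.04193 × 2.76 × 719.0 = 83.21 mGal
Simple Bouguer anomaly = 77.65 − (83.21) = -5.56 mGal
Complete Bouguer anomaly = -5.56 + 3.55 = -2.01 mGal

-2.0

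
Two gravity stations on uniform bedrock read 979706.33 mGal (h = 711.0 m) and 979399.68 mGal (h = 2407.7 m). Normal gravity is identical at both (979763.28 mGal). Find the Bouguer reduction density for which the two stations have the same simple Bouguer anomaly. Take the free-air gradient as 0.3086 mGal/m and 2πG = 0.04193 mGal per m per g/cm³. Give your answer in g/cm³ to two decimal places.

3.05

Δg_obs = 979399.68 − 979706.33 = -306.65 mGal over Δh = 2407.7 − 711.0 = 1696.7 m
Equal Bouguer anomalies ⇒ Δg_obs + (0.3086 − 0.04193ρ)·Δh = 0
0.3086 − 0.04193ρ = −Δg_obs/Δh = 0.18073
ρ = (0.3086 − 0.18073) / 0.04193 = 3.05 g/cm³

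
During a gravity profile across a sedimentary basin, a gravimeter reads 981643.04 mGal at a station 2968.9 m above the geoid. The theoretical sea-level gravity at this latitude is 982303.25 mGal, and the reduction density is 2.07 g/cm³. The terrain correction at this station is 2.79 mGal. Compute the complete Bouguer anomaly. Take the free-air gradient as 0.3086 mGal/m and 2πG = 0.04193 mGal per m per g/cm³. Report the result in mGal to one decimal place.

1.1

Free-air correction = 0.3086 × 2968.9 = 916.20 mGal
Free-air anomaly = 981643.04 − 982303.25 + (916.20) = 255.99 mGal
Bouguer slab correction = 0.04193 × 2.07 × 2968.9 = 257.69 mGal
Simple Bouguer anomaly = 255.99 − (257.69) = -1.70 mGal
Complete Bouguer anomaly = -1.70 + 2.79 = 1.09 mGal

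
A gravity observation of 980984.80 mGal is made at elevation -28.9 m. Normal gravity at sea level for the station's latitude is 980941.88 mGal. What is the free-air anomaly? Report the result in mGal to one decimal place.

34.0

Free-air correction = 0.3086 × -28.9 = -8.92 mGal
Free-air anomaly = 980984.80 − 980941.88 + (-8.92) = 34.00 mGal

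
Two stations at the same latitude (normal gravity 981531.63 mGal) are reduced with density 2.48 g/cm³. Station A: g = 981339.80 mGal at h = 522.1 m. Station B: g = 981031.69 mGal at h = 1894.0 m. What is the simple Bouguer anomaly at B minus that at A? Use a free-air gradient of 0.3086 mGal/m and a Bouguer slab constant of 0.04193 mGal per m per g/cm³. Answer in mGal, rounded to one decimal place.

Δg_SB(A) = 981339.80 − 981531.63 + 0.3086×522.1 − 0.04193×2.48×522.1 = -85.00 mGal
Δg_SB(B) = 981031.69 − 981531.63 + 0.3086×1894.0 − 0.04193×2.48×1894.0 = -112.40 mGal
Difference = -112.40 − (-85.00) = -27.40 mGal

-27.4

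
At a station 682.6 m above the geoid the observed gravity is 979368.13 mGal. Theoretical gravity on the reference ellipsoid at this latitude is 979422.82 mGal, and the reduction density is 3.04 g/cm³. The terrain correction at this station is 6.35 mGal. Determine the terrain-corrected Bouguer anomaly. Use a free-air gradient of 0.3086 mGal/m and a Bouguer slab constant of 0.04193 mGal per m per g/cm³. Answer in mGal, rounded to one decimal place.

75.3

Free-air correction = 0.3086 × 682.6 = 210.65 mGal
Free-air anomaly = 979368.13 − 979422.82 + (210.65) = 155.96 mGal
Bouguer slab correction = 0.04193 × 3.04 × 682.6 = 87.01 mGal
Simple Bouguer anomaly = 155.96 − (87.01) = 68.95 mGal
Complete Bouguer anomaly = 68.95 + 6.35 = 75.30 mGal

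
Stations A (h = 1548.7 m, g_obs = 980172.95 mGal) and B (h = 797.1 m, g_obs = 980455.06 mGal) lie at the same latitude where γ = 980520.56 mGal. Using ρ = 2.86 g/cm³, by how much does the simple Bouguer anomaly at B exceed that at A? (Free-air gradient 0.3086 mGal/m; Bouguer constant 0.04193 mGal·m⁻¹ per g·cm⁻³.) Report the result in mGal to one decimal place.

Δg_SB(A) = 980172.95 − 980520.56 + 0.3086×1548.7 − 0.04193×2.86×1548.7 = -55.40 mGal
Δg_SB(B) = 980455.06 − 980520.56 + 0.3086×797.1 − 0.04193×2.86×797.1 = 84.90 mGal
Difference = 84.90 − (-55.40) = 140.30 mGal

140.3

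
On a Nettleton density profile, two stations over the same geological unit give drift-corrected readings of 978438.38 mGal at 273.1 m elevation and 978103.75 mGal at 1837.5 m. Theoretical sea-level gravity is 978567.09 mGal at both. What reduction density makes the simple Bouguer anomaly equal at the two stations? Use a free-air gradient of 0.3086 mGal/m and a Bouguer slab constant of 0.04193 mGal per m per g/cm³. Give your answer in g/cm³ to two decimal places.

Δg_obs = 978103.75 − 978438.38 = -334.63 mGal over Δh = 1837.5 − 273.1 = 1564.4 m
Equal Bouguer anomalies ⇒ Δg_obs + (0.3086 − 0.04193ρ)·Δh = 0
0.3086 − 0.04193ρ = −Δg_obs/Δh = 0.21390
ρ = (0.3086 − 0.21390) / 0.04193 = 2.26 g/cm³

2.26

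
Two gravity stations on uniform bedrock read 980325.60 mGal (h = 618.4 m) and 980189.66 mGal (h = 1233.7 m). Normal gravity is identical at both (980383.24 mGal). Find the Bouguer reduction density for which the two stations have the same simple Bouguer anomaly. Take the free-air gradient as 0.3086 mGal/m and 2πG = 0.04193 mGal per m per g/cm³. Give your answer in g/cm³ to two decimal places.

2.09

Δg_obs = 980189.66 − 980325.60 = -135.94 mGal over Δh = 1233.7 − 618.4 = 615.3 m
Equal Bouguer anomalies ⇒ Δg_obs + (0.3086 − 0.04193ρ)·Δh = 0
0.3086 − 0.04193ρ = −Δg_obs/Δh = 0.22093
ρ = (0.3086 − 0.22093) / 0.04193 = 2.09 g/cm³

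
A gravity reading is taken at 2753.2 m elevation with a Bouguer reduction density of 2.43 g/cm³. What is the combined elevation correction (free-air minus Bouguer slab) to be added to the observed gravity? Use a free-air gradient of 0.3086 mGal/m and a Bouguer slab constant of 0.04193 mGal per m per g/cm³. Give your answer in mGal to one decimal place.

569.1

Combined gradient = 0.3086 − 0.04193 × 2.43 = 0.2067101 mGal/m
Combined elevation correction = 0.2067101 × 2753.2 = 569.1 mGal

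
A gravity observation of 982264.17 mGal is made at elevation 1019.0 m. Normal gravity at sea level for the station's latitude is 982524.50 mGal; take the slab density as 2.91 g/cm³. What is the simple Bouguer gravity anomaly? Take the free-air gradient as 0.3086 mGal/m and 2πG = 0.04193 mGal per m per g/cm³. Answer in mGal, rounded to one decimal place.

-70.2

Free-air correction = 0.3086 × 1019.0 = 314.46 mGal
Free-air anomaly = 982264.17 − 982524.50 + (314.46) = 54.13 mGal
Bouguer slab correction = 0.04193 × 2.91 × 1019.0 = 124.33 mGal
Simple Bouguer anomaly = 54.13 − (124.33) = -70.20 mGal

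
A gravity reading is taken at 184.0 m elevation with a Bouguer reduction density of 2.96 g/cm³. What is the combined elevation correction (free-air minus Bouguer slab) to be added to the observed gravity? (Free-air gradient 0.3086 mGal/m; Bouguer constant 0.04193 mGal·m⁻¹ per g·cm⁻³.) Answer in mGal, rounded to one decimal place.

Combined gradient = 0.3086 − 0.04193 × 2.96 = 0.1844872 mGal/m
Combined elevation correction = 0.1844872 × 184.0 = 33.9 mGal

33.9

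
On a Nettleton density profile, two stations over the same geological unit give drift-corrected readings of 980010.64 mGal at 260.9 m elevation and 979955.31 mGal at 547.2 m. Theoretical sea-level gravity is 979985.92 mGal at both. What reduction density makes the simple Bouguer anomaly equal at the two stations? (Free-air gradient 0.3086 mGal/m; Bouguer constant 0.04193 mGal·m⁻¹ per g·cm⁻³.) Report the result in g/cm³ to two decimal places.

2.75

Δg_obs = 979955.31 − 980010.64 = -55.33 mGal over Δh = 547.2 − 260.9 = 286.3 m
Equal Bouguer anomalies ⇒ Δg_obs + (0.3086 − 0.04193ρ)·Δh = 0
0.3086 − 0.04193ρ = −Δg_obs/Δh = 0.19326
ρ = (0.3086 − 0.19326) / 0.04193 = 2.75 g/cm³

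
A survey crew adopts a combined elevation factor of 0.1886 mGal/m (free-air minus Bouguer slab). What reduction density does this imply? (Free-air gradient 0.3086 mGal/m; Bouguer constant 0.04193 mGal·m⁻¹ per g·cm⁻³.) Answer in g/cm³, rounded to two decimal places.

2.86

0.1886 = 0.3086 − 0.04193 × ρ
ρ = (0.3086 − 0.1886) / 0.04193 = 2.86 g/cm³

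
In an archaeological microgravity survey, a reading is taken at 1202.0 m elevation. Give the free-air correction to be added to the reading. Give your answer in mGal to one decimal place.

370.9

Free-air correction = 0.3086 × 1202.0 = 370.9 mGal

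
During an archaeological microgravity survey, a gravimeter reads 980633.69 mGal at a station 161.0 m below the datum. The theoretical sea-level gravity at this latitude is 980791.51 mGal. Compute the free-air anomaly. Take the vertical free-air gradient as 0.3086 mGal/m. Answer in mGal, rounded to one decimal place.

Free-air correction = 0.3086 × -161.0 = -49.68 mGal
Free-air anomaly = 980633.69 − 980791.51 + (-49.68) = -207.50 mGal

-207.5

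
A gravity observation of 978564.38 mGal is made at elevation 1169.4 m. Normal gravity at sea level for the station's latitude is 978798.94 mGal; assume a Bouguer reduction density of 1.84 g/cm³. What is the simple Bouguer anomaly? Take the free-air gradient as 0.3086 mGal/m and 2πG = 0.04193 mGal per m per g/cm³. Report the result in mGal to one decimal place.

Free-air correction = 0.3086 × 1169.4 = 360.88 mGal
Free-air anomaly = 978564.38 − 978798.94 + (360.88) = 126.32 mGal
Bouguer slab correction = 0.04193 × 1.84 × 1169.4 = 90.22 mGal
Simple Bouguer anomaly = 126.32 − (90.22) = 36.10 mGal

36.1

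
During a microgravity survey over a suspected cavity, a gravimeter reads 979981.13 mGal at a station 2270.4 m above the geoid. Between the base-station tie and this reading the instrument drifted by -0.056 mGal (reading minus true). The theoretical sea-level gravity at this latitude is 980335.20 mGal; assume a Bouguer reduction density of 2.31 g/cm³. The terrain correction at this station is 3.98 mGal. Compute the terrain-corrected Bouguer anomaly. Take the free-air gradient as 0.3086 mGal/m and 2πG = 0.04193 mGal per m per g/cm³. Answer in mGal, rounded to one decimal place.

Drift-corrected reading = 979981.13 − (-0.056) = 979981.186 mGal
Free-air correction = 0.3086 × 2270.4 = 700.65 mGal
Free-air anomaly = 979981.186 − 980335.20 + (700.65) = 346.636 mGal
Bouguer slab correction = 0.04193 × 2.31 × 2270.4 = 219.91 mGal
Simple Bouguer anomaly = 346.636 − (219.91) = 126.726 mGal
Complete Bouguer anomaly = 126.726 + 3.98 = 130.706 mGal

130.7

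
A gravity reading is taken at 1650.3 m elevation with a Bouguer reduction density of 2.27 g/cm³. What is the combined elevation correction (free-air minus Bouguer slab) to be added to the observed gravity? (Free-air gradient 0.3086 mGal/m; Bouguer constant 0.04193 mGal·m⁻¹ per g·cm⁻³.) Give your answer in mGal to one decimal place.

352.2

Combined gradient = 0.3086 − 0.04193 × 2.27 = 0.2134189 mGal/m
Combined elevation correction = 0.2134189 × 1650.3 = 352.2 mGal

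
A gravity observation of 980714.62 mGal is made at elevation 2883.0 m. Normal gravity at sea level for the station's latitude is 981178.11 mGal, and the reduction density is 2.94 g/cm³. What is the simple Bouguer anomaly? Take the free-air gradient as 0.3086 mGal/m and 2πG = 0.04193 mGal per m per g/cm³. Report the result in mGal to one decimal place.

70.8

Free-air correction = 0.3086 × 2883.0 = 889.69 mGal
Free-air anomaly = 980714.62 − 981178.11 + (889.69) = 426.20 mGal
Bouguer slab correction = 0.04193 × 2.94 × 2883.0 = 355.40 mGal
Simple Bouguer anomaly = 426.20 − (355.40) = 70.80 mGal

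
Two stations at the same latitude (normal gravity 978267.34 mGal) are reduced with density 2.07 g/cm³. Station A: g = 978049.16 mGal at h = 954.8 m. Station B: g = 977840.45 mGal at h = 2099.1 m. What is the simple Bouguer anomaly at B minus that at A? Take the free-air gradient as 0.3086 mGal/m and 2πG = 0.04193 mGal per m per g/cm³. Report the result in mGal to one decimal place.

45.1

Δg_SB(A) = 978049.16 − 978267.34 + 0.3086×954.8 − 0.04193×2.07×954.8 = -6.40 mGal
Δg_SB(B) = 977840.45 − 978267.34 + 0.3086×2099.1 − 0.04193×2.07×2099.1 = 38.70 mGal
Difference = 38.70 − (-6.40) = 45.10 mGal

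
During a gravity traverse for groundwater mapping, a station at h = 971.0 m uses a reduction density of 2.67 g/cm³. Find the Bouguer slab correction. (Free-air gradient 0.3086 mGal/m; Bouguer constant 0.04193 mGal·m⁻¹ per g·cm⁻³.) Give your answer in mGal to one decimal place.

Bouguer slab correction = 0.04193 × 2.67 × 971.0 = 108.7 mGal

108.7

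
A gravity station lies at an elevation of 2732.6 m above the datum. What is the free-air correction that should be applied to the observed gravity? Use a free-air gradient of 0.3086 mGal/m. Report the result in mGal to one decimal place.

Free-air correction = 0.3086 × 2732.6 = 843.3 mGal

843.3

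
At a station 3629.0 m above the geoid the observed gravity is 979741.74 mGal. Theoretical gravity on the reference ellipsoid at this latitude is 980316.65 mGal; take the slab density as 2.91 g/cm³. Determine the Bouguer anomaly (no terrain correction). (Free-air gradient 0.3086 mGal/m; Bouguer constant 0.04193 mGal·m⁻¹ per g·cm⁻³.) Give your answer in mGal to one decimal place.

Free-air correction = 0.3086 × 3629.0 = 1119.91 mGal
Free-air anomaly = 979741.74 − 980316.65 + (1119.91) = 545.00 mGal
Bouguer slab correction = 0.04193 × 2.91 × 3629.0 = 442.80 mGal
Simple Bouguer anomaly = 545.00 − (442.80) = 102.20 mGal

102.2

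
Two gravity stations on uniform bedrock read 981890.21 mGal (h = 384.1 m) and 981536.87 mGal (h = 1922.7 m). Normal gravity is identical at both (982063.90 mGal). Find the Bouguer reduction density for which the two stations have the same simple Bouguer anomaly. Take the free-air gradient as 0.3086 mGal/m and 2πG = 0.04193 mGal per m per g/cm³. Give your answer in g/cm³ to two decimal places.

Δg_obs = 981536.87 − 981890.21 = -353.34 mGal over Δh = 1922.7 − 384.1 = 1538.6 m
Equal Bouguer anomalies ⇒ Δg_obs + (0.3086 − 0.04193ρ)·Δh = 0
0.3086 − 0.04193ρ = −Δg_obs/Δh = 0.22965
ρ = (0.3086 − 0.22965) / 0.04193 = 1.88 g/cm³

1.88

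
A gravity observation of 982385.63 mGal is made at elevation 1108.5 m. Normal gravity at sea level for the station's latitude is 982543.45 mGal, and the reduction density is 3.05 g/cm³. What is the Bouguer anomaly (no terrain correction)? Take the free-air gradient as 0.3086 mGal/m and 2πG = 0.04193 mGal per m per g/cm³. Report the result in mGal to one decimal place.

42.5

Free-air correction = 0.3086 × 1108.5 = 342.08 mGal
Free-air anomaly = 982385.63 − 982543.45 + (342.08) = 184.26 mGal
Bouguer slab correction = 0.04193 × 3.05 × 1108.5 = 141.76 mGal
Simple Bouguer anomaly = 184.26 − (141.76) = 42.50 mGal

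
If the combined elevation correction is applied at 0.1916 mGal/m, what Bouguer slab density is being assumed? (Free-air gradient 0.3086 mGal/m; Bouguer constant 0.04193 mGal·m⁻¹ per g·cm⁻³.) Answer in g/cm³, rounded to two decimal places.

0.1916 = 0.3086 − 0.04193 × ρ
ρ = (0.3086 − 0.1916) / 0.04193 = 2.79 g/cm³

2.79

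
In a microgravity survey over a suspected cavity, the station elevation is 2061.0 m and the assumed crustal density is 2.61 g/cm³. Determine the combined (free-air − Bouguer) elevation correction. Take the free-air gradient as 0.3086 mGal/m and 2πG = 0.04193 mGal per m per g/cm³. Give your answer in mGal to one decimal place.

410.5

Combined gradient = 0.3086 − 0.04193 × 2.61 = 0.1991627 mGal/m
Combined elevation correction = 0.1991627 × 2061.0 = 410.5 mGal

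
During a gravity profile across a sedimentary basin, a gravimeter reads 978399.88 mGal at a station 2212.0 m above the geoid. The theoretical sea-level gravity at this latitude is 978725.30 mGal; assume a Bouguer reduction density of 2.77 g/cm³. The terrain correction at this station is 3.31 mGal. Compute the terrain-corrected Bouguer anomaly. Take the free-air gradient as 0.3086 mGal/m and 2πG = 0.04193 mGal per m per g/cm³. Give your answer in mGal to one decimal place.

Free-air correction = 0.3086 × 2212.0 = 682.62 mGal
Free-air anomaly = 978399.88 − 978725.30 + (682.62) = 357.20 mGal
Bouguer slab correction = 0.04193 × 2.77 × 2212.0 = 256.92 mGal
Simple Bouguer anomaly = 357.20 − (256.92) = 100.28 mGal
Complete Bouguer anomaly = 100.28 + 3.31 = 103.59 mGal

103.6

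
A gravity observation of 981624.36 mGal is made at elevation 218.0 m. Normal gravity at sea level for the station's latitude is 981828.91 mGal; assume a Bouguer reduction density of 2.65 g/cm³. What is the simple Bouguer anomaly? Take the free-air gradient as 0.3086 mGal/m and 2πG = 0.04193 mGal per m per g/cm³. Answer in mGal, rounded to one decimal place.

-161.5

Free-air correction = 0.3086 × 218.0 = 67.27 mGal
Free-air anomaly = 981624.36 − 981828.91 + (67.27) = -137.28 mGal
Bouguer slab correction = 0.04193 × 2.65 × 218.0 = 24.22 mGal
Simple Bouguer anomaly = -137.28 − (24.22) = -161.50 mGal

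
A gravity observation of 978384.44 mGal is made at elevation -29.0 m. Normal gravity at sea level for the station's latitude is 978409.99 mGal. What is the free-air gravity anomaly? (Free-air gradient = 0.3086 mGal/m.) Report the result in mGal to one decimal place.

-34.5

Free-air correction = 0.3086 × -29.0 = -8.95 mGal
Free-air anomaly = 978384.44 − 978409.99 + (-8.95) = -34.50 mGal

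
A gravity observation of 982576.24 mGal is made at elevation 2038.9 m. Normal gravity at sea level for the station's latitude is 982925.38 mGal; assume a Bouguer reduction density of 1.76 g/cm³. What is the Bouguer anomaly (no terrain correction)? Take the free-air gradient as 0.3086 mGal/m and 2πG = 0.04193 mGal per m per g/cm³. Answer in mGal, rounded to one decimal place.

Free-air correction = 0.3086 × 2038.9 = 629.20 mGal
Free-air anomaly = 982576.24 − 982925.38 + (629.20) = 280.06 mGal
Bouguer slab correction = 0.04193 × 1.76 × 2038.9 = 150.46 mGal
Simple Bouguer anomaly = 280.06 − (150.46) = 129.60 mGal

129.6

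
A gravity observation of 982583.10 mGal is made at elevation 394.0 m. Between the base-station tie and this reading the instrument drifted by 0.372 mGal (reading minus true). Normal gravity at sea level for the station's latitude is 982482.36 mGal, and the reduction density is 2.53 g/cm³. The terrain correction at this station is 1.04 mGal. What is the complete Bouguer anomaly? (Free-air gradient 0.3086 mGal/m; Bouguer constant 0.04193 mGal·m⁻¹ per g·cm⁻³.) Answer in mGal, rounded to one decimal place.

Drift-corrected reading = 982583.10 − (0.372) = 982582.728 mGal
Free-air correction = 0.3086 × 394.0 = 121.59 mGal
Free-air anomaly = 982582.728 − 982482.36 + (121.59) = 221.958 mGal
Bouguer slab correction = 0.04193 × 2.53 × 394.0 = 41.80 mGal
Simple Bouguer anomaly = 221.958 − (41.80) = 180.158 mGal
Complete Bouguer anomaly = 180.158 + 1.04 = 181.198 mGal

181.2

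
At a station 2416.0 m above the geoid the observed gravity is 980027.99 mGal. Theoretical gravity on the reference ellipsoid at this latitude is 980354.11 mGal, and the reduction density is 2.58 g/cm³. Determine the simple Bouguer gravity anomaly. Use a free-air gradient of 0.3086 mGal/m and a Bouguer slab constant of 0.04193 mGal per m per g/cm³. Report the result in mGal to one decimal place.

158.1

Free-air correction = 0.3086 × 2416.0 = 745.58 mGal
Free-air anomaly = 980027.99 − 980354.11 + (745.58) = 419.46 mGal
Bouguer slab correction = 0.04193 × 2.58 × 2416.0 = 261.36 mGal
Simple Bouguer anomaly = 419.46 − (261.36) = 158.10 mGal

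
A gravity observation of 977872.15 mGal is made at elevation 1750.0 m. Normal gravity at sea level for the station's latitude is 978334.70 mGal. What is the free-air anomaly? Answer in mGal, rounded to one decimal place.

77.5

Free-air correction = 0.3086 × 1750.0 = 540.05 mGal
Free-air anomaly = 977872.15 − 978334.70 + (540.05) = 77.50 mGal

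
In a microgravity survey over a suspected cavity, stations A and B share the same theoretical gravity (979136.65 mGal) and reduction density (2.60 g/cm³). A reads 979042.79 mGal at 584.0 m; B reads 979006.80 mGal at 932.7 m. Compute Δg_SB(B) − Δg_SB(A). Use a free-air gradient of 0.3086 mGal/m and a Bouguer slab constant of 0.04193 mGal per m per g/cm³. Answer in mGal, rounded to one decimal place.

Δg_SB(A) = 979042.79 − 979136.65 + 0.3086×584.0 − 0.04193×2.60×584.0 = 22.70 mGal
Δg_SB(B) = 979006.80 − 979136.65 + 0.3086×932.7 − 0.04193×2.60×932.7 = 56.30 mGal
Difference = 56.30 − (22.70) = 33.60 mGal

33.6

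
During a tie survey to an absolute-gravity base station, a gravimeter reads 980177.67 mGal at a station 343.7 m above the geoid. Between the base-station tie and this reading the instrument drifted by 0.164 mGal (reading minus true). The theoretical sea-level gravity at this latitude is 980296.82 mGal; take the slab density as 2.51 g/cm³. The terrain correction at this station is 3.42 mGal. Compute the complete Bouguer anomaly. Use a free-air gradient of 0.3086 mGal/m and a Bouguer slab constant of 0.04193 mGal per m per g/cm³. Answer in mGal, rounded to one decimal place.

-46.0

Drift-corrected reading = 980177.67 − (0.164) = 980177.506 mGal
Free-air correction = 0.3086 × 343.7 = 106.07 mGal
Free-air anomaly = 980177.506 − 980296.82 + (106.07) = -13.244 mGal
Bouguer slab correction = 0.04193 × 2.51 × 343.7 = 36.17 mGal
Simple Bouguer anomaly = -13.244 − (36.17) = -49.414 mGal
Complete Bouguer anomaly = -49.414 + 3.42 = -45.994 mGal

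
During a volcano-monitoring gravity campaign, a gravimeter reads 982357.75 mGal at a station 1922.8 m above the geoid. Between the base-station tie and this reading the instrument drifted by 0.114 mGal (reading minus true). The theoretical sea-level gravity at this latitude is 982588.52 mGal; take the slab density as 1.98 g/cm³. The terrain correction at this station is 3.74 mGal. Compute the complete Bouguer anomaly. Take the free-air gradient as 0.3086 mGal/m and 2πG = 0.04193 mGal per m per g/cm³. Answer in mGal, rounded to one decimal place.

Drift-corrected reading = 982357.75 − (0.114) = 982357.636 mGal
Free-air correction = 0.3086 × 1922.8 = 593.38 mGal
Free-air anomaly = 982357.636 − 982588.52 + (593.38) = 362.496 mGal
Bouguer slab correction = 0.04193 × 1.98 × 1922.8 = 159.63 mGal
Simple Bouguer anomaly = 362.496 − (159.63) = 202.866 mGal
Complete Bouguer anomaly = 202.866 + 3.74 = 206.606 mGal

206.6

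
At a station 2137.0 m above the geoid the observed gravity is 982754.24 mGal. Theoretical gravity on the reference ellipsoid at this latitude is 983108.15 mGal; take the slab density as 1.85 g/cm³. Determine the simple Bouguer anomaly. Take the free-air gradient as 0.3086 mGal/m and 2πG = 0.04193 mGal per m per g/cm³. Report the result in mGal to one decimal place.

Free-air correction = 0.3086 × 2137.0 = 659.48 mGal
Free-air anomaly = 982754.24 − 983108.15 + (659.48) = 305.57 mGal
Bouguer slab correction = 0.04193 × 1.85 × 2137.0 = 165.77 mGal
Simple Bouguer anomaly = 305.57 − (165.77) = 139.80 mGal

139.8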